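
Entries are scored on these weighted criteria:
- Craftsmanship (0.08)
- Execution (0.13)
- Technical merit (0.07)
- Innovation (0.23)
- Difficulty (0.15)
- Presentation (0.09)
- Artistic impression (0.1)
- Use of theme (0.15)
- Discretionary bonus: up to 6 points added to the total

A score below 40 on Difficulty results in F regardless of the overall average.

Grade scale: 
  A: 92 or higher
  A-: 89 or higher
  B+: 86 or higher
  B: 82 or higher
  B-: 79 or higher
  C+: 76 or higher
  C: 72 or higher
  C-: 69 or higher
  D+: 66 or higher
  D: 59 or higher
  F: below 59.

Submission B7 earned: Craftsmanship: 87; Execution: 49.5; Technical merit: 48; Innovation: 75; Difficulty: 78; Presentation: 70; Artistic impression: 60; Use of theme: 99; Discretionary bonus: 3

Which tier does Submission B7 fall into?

Difficulty score 78 ≥ 40: minimum met.
Weighted total:
  Craftsmanship 87 × 0.08 = 6.96
  Execution 49.5 × 0.13 = 6.435
  Technical merit 48 × 0.07 = 3.36
  Innovation 75 × 0.23 = 17.25
  Difficulty 78 × 0.15 = 11.7
  Presentation 70 × 0.09 = 6.3
  Artistic impression 60 × 0.1 = 6
  Use of theme 99 × 0.15 = 14.85
Sum = 72.855
Discretionary bonus: 72.855 + 3 = 75.855
75.855 is ≥ 72 and < 76 → C

C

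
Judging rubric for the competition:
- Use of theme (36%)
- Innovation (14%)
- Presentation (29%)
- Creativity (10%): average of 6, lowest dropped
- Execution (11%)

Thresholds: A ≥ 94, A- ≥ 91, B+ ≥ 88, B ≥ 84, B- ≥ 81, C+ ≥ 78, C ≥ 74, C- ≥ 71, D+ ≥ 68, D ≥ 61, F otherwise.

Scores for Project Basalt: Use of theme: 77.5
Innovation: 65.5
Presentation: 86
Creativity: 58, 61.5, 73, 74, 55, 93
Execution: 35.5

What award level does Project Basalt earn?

Creativity: drop 55 → average of remaining 5 = 359.5/5 = 71.9
Weighted total:
  Use of theme 77.5 × 0.36 = 27.9
  Innovation 65.5 × 0.14 = 9.17
  Presentation 86 × 0.29 = 24.94
  Creativity 71.9 × 0.1 = 7.19
  Execution 35.5 × 0.11 = 3.905
Sum = 73.105
73.105 is ≥ 71 and < 74 → C-

C-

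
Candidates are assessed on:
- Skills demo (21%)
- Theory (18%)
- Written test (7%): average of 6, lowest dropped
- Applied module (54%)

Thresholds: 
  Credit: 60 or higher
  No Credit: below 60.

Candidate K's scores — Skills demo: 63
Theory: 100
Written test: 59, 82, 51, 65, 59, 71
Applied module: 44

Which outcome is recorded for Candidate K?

Written test: drop 51 → average of remaining 5 = 336/5 = 67.2
Weighted total:
  Skills demo 63 × 0.21 = 13.23
  Theory 100 × 0.18 = 18
  Written test 67.2 × 0.07 = 4.704
  Applied module 44 × 0.54 = 23.76
Sum = 59.694
59.694 < 60 → No Credit

No Credit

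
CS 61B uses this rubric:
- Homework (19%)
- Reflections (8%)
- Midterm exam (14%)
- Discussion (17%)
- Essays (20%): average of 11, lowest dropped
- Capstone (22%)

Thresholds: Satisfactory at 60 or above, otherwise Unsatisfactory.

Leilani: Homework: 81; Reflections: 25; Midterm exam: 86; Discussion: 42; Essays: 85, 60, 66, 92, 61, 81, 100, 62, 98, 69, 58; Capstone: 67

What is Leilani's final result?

Essays: drop 58 → average of remaining 10 = 774/10 = 77.4
Weighted total:
  Homework 81 × 0.19 = 15.39
  Reflections 25 × 0.08 = 2
  Midterm exam 86 × 0.14 = 12.04
  Discussion 42 × 0.17 = 7.14
  Essays 77.4 × 0.2 = 15.48
  Capstone 67 × 0.22 = 14.74
Sum = 66.79
66.79 ≥ 60 → Satisfactory

Satisfactory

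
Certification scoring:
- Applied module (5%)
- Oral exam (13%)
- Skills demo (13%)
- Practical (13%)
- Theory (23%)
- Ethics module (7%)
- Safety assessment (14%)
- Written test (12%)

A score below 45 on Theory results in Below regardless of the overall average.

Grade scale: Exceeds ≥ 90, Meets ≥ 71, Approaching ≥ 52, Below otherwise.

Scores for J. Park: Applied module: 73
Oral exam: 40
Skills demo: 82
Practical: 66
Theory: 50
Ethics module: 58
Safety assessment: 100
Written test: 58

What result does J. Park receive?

Theory score 50 ≥ 45: minimum met.
Weighted total:
  Applied module 73 × 0.05 = 3.65
  Oral exam 40 × 0.13 = 5.2
  Skills demo 82 × 0.13 = 10.66
  Practical 66 × 0.13 = 8.58
  Theory 50 × 0.23 = 11.5
  Ethics module 58 × 0.07 = 4.06
  Safety assessment 100 × 0.14 = 14
  Written test 58 × 0.12 = 6.96
Sum = 64.61
64.61 is ≥ 52 and < 71 → Approaching

Approaching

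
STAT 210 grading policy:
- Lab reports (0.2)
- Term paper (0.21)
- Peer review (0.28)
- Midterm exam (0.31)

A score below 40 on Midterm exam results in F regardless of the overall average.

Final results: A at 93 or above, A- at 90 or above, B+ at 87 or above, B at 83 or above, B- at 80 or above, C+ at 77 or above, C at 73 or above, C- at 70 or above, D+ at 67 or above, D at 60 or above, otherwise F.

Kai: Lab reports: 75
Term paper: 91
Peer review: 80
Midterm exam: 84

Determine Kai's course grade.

B-

Midterm exam score 84 ≥ 40: minimum met.
Weighted total:
  Lab reports 75 × 0.2 = 15
  Term paper 91 × 0.21 = 19.11
  Peer review 80 × 0.28 = 22.4
  Midterm exam 84 × 0.31 = 26.04
Sum = 82.55
82.55 is ≥ 80 and < 83 → B-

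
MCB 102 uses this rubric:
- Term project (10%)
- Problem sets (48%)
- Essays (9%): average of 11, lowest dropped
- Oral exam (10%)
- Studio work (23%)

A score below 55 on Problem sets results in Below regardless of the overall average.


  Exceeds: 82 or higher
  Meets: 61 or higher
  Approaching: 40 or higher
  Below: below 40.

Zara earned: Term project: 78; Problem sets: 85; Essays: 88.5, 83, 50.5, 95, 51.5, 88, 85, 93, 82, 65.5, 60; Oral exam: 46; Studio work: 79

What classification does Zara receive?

Essays: drop 50.5 → average of remaining 10 = 791.5/10 = 79.15
Problem sets score 85 ≥ 55: minimum met.
Weighted total:
  Term project 78 × 0.1 = 7.8
  Problem sets 85 × 0.48 = 40.8
  Essays 79.15 × 0.09 = 7.1235
  Oral exam 46 × 0.1 = 4.6
  Studio work 79 × 0.23 = 18.17
Sum = 78.4935
78.4935 is ≥ 61 and < 82 → Meets

Meets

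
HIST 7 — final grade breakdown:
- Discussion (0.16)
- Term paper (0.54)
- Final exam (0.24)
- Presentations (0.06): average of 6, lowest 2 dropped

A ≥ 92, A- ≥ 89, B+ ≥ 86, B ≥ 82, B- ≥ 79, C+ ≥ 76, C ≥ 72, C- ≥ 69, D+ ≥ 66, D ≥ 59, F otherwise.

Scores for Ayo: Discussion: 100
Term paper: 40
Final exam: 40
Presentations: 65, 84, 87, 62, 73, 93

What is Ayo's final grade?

F

Presentations: drop 62, 65 → average of remaining 4 = 337/4 = 84.25
Weighted total:
  Discussion 100 × 0.16 = 16
  Term paper 40 × 0.54 = 21.6
  Final exam 40 × 0.24 = 9.6
  Presentations 84.25 × 0.06 = 5.055
Sum = 52.255
52.255 < 59 → F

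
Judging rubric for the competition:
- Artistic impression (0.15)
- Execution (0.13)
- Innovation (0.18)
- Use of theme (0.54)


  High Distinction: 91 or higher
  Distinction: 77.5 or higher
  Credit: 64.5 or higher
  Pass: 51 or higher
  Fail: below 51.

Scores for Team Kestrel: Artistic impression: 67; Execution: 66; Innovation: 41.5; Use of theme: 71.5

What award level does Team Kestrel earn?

Weighted total:
  Artistic impression 67 × 0.15 = 10.05
  Execution 66 × 0.13 = 8.58
  Innovation 41.5 × 0.18 = 7.47
  Use of theme 71.5 × 0.54 = 38.61
Sum = 64.71
64.71 is ≥ 64.5 and < 77.5 → Credit

Credit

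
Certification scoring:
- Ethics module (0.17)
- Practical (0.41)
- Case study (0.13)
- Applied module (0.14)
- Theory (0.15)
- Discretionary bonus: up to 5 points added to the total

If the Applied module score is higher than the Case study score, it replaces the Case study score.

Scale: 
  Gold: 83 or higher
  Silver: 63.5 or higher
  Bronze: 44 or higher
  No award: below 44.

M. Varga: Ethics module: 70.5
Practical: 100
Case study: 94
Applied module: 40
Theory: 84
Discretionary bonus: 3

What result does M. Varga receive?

Applied module (40) ≤ Case study (94), so Case study stays at 94.
Weighted total:
  Ethics module 70.5 × 0.17 = 11.985
  Practical 100 × 0.41 = 41
  Case study 94 × 0.13 = 12.22
  Applied module 40 × 0.14 = 5.6
  Theory 84 × 0.15 = 12.6
Sum = 83.405
Discretionary bonus: 83.405 + 3 = 86.405
86.405 ≥ 83 → Gold

Gold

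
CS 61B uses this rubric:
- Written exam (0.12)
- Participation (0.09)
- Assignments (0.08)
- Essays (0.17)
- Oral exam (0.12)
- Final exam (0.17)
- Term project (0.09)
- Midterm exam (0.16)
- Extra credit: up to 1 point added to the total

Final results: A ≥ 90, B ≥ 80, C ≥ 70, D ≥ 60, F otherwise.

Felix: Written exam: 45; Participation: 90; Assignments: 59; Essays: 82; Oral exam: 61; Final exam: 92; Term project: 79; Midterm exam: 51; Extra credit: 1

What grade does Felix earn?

Weighted total:
  Written exam 45 × 0.12 = 5.4
  Participation 90 × 0.09 = 8.1
  Assignments 59 × 0.08 = 4.72
  Essays 82 × 0.17 = 13.94
  Oral exam 61 × 0.12 = 7.32
  Final exam 92 × 0.17 = 15.64
  Term project 79 × 0.09 = 7.11
  Midterm exam 51 × 0.16 = 8.16
Sum = 70.39
Extra credit: 70.39 + 1 = 71.39
71.39 is ≥ 70 and < 80 → C

C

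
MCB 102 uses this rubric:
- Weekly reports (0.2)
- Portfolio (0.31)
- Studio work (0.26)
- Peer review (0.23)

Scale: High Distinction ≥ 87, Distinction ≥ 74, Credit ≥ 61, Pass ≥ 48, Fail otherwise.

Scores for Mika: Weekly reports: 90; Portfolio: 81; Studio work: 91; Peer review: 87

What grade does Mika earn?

Weighted total:
  Weekly reports 90 × 0.2 = 18
  Portfolio 81 × 0.31 = 25.11
  Studio work 91 × 0.26 = 23.66
  Peer review 87 × 0.23 = 20.01
Sum = 86.78
86.78 is ≥ 74 and < 87 → Distinction

Distinction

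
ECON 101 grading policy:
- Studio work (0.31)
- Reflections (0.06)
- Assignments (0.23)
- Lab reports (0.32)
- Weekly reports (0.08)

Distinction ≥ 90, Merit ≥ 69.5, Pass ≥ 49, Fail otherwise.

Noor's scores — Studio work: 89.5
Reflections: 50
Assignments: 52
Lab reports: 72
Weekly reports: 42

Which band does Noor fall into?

Pass

Weighted total:
  Studio work 89.5 × 0.31 = 27.745
  Reflections 50 × 0.06 = 3
  Assignments 52 × 0.23 = 11.96
  Lab reports 72 × 0.32 = 23.04
  Weekly reports 42 × 0.08 = 3.36
Sum = 69.105
69.105 is ≥ 49 and < 69.5 → Pass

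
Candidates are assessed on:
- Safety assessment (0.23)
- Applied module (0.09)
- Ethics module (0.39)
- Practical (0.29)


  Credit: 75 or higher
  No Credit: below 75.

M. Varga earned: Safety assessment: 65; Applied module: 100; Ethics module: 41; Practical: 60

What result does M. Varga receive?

Weighted total:
  Safety assessment 65 × 0.23 = 14.95
  Applied module 100 × 0.09 = 9
  Ethics module 41 × 0.39 = 15.99
  Practical 60 × 0.29 = 17.4
Sum = 57.34
57.34 < 75 → No Credit

No Credit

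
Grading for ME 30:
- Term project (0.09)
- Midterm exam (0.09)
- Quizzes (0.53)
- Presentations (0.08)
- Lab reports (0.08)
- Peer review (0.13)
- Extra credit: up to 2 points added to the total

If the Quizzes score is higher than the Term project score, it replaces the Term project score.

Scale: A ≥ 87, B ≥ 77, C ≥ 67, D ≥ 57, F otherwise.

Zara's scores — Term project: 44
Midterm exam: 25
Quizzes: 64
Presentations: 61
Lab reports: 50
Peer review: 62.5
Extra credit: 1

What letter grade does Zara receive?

Quizzes (64) > Term project (44), so Term project counts as 64.
Weighted total:
  Term project 64 × 0.09 = 5.76
  Midterm exam 25 × 0.09 = 2.25
  Quizzes 64 × 0.53 = 33.92
  Presentations 61 × 0.08 = 4.88
  Lab reports 50 × 0.08 = 4
  Peer review 62.5 × 0.13 = 8.125
Sum = 58.935
Extra credit: 58.935 + 1 = 59.935
59.935 is ≥ 57 and < 67 → D

D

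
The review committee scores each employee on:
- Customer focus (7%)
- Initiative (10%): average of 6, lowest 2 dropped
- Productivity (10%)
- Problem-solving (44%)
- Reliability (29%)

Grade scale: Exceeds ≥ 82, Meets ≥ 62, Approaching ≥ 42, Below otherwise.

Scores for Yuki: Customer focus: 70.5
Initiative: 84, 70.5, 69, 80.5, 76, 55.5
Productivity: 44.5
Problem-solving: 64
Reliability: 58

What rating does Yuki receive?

Initiative: drop 55.5, 69 → average of remaining 4 = 311/4 = 77.75
Weighted total:
  Customer focus 70.5 × 0.07 = 4.935
  Initiative 77.75 × 0.1 = 7.775
  Productivity 44.5 × 0.1 = 4.45
  Problem-solving 64 × 0.44 = 28.16
  Reliability 58 × 0.29 = 16.82
Sum = 62.14
62.14 is ≥ 62 and < 82 → Meets

Meets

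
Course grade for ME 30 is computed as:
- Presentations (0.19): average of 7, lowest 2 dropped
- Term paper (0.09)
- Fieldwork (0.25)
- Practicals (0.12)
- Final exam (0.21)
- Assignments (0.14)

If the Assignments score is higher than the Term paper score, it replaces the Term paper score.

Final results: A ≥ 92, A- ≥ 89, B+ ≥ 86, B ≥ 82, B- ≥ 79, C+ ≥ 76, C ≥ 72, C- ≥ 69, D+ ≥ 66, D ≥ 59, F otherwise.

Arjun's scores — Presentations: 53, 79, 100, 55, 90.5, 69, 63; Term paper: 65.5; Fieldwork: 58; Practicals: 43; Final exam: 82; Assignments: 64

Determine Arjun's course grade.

Presentations: drop 53, 55 → average of remaining 5 = 401.5/5 = 80.3
Assignments (64) ≤ Term paper (65.5), so Term paper stays at 65.5.
Weighted total:
  Presentations 80.3 × 0.19 = 15.257
  Term paper 65.5 × 0.09 = 5.895
  Fieldwork 58 × 0.25 = 14.5
  Practicals 43 × 0.12 = 5.16
  Final exam 82 × 0.21 = 17.22
  Assignments 64 × 0.14 = 8.96
Sum = 66.992
66.992 is ≥ 66 and < 69 → D+

D+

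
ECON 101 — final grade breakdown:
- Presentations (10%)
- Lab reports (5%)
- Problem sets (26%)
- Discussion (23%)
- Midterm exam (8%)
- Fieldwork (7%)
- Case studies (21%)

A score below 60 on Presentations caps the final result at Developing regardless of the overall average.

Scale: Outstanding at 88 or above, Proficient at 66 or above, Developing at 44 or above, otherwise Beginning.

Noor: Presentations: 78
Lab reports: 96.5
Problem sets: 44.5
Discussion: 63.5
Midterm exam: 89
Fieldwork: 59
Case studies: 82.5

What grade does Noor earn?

Proficient

Presentations score 78 ≥ 60: minimum met.
Weighted total:
  Presentations 78 × 0.1 = 7.8
  Lab reports 96.5 × 0.05 = 4.825
  Problem sets 44.5 × 0.26 = 11.57
  Discussion 63.5 × 0.23 = 14.605
  Midterm exam 89 × 0.08 = 7.12
  Fieldwork 59 × 0.07 = 4.13
  Case studies 82.5 × 0.21 = 17.325
Sum = 67.375
67.375 is ≥ 66 and < 88 → Proficient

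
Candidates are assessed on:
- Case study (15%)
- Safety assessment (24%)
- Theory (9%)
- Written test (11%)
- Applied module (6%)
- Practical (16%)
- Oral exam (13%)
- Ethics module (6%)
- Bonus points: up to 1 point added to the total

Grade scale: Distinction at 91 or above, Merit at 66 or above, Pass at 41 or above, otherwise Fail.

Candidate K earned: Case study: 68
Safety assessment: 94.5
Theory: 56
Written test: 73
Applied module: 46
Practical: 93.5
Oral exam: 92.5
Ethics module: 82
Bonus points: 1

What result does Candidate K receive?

Weighted total:
  Case study 68 × 0.15 = 10.2
  Safety assessment 94.5 × 0.24 = 22.68
  Theory 56 × 0.09 = 5.04
  Written test 73 × 0.11 = 8.03
  Applied module 46 × 0.06 = 2.76
  Practical 93.5 × 0.16 = 14.96
  Oral exam 92.5 × 0.13 = 12.025
  Ethics module 82 × 0.06 = 4.92
Sum = 80.615
Bonus points: 80.615 + 1 = 81.615
81.615 is ≥ 66 and < 91 → Merit

Merit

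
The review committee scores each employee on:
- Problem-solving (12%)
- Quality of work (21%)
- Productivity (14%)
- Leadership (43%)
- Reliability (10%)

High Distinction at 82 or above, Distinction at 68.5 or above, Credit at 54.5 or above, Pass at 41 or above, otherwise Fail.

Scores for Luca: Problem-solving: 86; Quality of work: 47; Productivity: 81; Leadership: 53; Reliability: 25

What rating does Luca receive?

Weighted total:
  Problem-solving 86 × 0.12 = 10.32
  Quality of work 47 × 0.21 = 9.87
  Productivity 81 × 0.14 = 11.34
  Leadership 53 × 0.43 = 22.79
  Reliability 25 × 0.1 = 2.5
Sum = 56.82
56.82 is ≥ 54.5 and < 68.5 → Credit

Credit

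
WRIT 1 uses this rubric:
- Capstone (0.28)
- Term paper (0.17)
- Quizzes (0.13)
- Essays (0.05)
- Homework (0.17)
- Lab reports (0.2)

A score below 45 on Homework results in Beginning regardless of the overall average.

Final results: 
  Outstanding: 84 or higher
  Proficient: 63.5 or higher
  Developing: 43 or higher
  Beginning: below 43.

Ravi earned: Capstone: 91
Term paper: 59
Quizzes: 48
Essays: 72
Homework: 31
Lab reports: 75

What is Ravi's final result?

Homework score 31 < 45: minimum not met.
Weighted total:
  Capstone 91 × 0.28 = 25.48
  Term paper 59 × 0.17 = 10.03
  Quizzes 48 × 0.13 = 6.24
  Essays 72 × 0.05 = 3.6
  Homework 31 × 0.17 = 5.27
  Lab reports 75 × 0.2 = 15
Sum = 65.62
Because the Homework minimum was not met, the result is Beginning.

Beginning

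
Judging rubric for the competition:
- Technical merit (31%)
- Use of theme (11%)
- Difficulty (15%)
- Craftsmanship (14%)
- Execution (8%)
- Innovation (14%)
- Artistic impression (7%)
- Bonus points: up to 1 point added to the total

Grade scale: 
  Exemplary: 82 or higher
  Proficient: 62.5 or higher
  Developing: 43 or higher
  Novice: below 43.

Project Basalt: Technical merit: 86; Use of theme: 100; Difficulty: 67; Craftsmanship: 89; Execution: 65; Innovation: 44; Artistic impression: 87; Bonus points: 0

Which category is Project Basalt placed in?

Weighted total:
  Technical merit 86 × 0.31 = 26.66
  Use of theme 100 × 0.11 = 11
  Difficulty 67 × 0.15 = 10.05
  Craftsmanship 89 × 0.14 = 12.46
  Execution 65 × 0.08 = 5.2
  Innovation 44 × 0.14 = 6.16
  Artistic impression 87 × 0.07 = 6.09
Sum = 77.62
Bonus points: 77.62 + 0 = 77.62
77.62 is ≥ 62.5 and < 82 → Proficient

Proficient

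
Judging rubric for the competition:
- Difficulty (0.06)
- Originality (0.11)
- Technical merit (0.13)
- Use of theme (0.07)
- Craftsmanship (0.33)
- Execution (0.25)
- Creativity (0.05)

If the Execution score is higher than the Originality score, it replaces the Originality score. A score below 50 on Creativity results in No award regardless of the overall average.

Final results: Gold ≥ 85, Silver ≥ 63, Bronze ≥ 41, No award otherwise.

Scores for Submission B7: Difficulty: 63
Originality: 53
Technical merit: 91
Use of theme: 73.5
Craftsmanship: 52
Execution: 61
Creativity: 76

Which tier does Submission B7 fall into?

Silver

Execution (61) > Originality (53), so Originality counts as 61.
Creativity score 76 ≥ 50: minimum met.
Weighted total:
  Difficulty 63 × 0.06 = 3.78
  Originality 61 × 0.11 = 6.71
  Technical merit 91 × 0.13 = 11.83
  Use of theme 73.5 × 0.07 = 5.145
  Craftsmanship 52 × 0.33 = 17.16
  Execution 61 × 0.25 = 15.25
  Creativity 76 × 0.05 = 3.8
Sum = 63.675
63.675 is ≥ 63 and < 85 → Silver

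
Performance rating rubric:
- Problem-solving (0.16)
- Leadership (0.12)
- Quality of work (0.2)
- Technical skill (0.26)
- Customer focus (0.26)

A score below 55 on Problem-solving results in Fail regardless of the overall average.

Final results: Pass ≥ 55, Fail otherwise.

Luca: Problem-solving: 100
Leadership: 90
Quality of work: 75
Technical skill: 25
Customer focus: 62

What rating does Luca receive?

Pass

Problem-solving score 100 ≥ 55: minimum met.
Weighted total:
  Problem-solving 100 × 0.16 = 16
  Leadership 90 × 0.12 = 10.8
  Quality of work 75 × 0.2 = 15
  Technical skill 25 × 0.26 = 6.5
  Customer focus 62 × 0.26 = 16.12
Sum = 64.42
64.42 ≥ 55 → Pass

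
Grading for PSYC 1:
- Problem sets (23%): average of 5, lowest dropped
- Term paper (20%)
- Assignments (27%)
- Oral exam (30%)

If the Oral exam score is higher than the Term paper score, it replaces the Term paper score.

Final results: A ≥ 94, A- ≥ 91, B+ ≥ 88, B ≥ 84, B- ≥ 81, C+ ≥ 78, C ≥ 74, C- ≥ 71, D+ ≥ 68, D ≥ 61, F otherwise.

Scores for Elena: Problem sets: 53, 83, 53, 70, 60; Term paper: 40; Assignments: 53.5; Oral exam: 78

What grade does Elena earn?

Problem sets: drop 53 → average of remaining 4 = 266/4 = 66.5
Oral exam (78) > Term paper (40), so Term paper counts as 78.
Weighted total:
  Problem sets 66.5 × 0.23 = 15.295
  Term paper 78 × 0.2 = 15.6
  Assignments 53.5 × 0.27 = 14.445
  Oral exam 78 × 0.3 = 23.4
Sum = 68.74
68.74 is ≥ 68 and < 71 → D+

D+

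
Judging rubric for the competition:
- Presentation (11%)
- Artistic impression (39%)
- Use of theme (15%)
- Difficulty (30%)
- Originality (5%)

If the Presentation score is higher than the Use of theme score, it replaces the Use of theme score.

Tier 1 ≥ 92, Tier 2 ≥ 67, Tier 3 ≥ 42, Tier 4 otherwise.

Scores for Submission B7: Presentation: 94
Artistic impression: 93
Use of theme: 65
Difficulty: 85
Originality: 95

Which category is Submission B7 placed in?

Tier 2

Presentation (94) > Use of theme (65), so Use of theme counts as 94.
Weighted total:
  Presentation 94 × 0.11 = 10.34
  Artistic impression 93 × 0.39 = 36.27
  Use of theme 94 × 0.15 = 14.1
  Difficulty 85 × 0.3 = 25.5
  Originality 95 × 0.05 = 4.75
Sum = 90.96
90.96 is ≥ 67 and < 92 → Tier 2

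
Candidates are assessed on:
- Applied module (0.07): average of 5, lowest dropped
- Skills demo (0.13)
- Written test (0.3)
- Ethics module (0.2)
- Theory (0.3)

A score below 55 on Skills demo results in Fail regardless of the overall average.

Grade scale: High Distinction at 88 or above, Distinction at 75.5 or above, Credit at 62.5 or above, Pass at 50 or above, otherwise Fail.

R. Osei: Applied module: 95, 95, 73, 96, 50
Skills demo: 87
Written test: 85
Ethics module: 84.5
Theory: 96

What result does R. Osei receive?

Applied module: drop 50 → average of remaining 4 = 359/4 = 89.75
Skills demo score 87 ≥ 55: minimum met.
Weighted total:
  Applied module 89.75 × 0.07 = 6.2825
  Skills demo 87 × 0.13 = 11.31
  Written test 85 × 0.3 = 25.5
  Ethics module 84.5 × 0.2 = 16.9
  Theory 96 × 0.3 = 28.8
Sum = 88.7925
88.7925 ≥ 88 → High Distinction

High Distinction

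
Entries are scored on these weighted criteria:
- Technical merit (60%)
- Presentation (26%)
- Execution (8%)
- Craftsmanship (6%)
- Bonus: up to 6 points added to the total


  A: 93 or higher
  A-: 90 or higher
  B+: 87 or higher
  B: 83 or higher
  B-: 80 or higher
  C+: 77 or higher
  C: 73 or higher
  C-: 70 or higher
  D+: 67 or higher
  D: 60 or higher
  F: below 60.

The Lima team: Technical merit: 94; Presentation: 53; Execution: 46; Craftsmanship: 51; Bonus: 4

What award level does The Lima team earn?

Weighted total:
  Technical merit 94 × 0.6 = 56.4
  Presentation 53 × 0.26 = 13.78
  Execution 46 × 0.08 = 3.68
  Craftsmanship 51 × 0.06 = 3.06
Sum = 76.92
Bonus: 76.92 + 4 = 80.92
80.92 is ≥ 80 and < 83 → B-

B-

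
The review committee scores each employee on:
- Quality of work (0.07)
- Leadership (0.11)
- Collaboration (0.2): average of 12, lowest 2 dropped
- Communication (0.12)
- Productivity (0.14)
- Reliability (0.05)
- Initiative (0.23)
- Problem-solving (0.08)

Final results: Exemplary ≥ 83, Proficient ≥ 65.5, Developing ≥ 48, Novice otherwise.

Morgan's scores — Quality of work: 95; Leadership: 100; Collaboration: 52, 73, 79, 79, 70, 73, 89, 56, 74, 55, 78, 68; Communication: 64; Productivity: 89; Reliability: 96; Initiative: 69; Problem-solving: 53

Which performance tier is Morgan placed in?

Collaboration: drop 52, 55 → average of remaining 10 = 739/10 = 73.9
Weighted total:
  Quality of work 95 × 0.07 = 6.65
  Leadership 100 × 0.11 = 11
  Collaboration 73.9 × 0.2 = 14.78
  Communication 64 × 0.12 = 7.68
  Productivity 89 × 0.14 = 12.46
  Reliability 96 × 0.05 = 4.8
  Initiative 69 × 0.23 = 15.87
  Problem-solving 53 × 0.08 = 4.24
Sum = 77.48
77.48 is ≥ 65.5 and < 83 → Proficient

Proficient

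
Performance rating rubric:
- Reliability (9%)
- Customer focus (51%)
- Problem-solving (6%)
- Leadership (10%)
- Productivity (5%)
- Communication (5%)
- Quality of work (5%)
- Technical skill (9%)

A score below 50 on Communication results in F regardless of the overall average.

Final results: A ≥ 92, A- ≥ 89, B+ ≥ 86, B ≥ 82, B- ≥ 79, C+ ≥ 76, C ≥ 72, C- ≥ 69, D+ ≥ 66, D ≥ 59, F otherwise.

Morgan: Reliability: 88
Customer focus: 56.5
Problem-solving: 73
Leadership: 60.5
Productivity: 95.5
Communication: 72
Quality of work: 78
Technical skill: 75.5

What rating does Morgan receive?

Communication score 72 ≥ 50: minimum met.
Weighted total:
  Reliability 88 × 0.09 = 7.92
  Customer focus 56.5 × 0.51 = 28.815
  Problem-solving 73 × 0.06 = 4.38
  Leadership 60.5 × 0.1 = 6.05
  Productivity 95.5 × 0.05 = 4.775
  Communication 72 × 0.05 = 3.6
  Quality of work 78 × 0.05 = 3.9
  Technical skill 75.5 × 0.09 = 6.795
Sum = 66.235
66.235 is ≥ 66 and < 69 → D+

D+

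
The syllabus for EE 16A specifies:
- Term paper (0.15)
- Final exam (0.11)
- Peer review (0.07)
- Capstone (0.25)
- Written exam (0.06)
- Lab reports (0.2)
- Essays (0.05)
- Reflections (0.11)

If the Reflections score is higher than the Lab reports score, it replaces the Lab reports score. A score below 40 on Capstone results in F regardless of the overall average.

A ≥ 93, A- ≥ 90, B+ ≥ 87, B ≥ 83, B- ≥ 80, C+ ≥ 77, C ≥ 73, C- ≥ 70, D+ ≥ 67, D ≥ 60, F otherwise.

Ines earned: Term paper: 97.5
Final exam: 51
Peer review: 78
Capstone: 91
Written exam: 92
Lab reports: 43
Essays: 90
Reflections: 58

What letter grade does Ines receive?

Reflections (58) > Lab reports (43), so Lab reports counts as 58.
Capstone score 91 ≥ 40: minimum met.
Weighted total:
  Term paper 97.5 × 0.15 = 14.625
  Final exam 51 × 0.11 = 5.61
  Peer review 78 × 0.07 = 5.46
  Capstone 91 × 0.25 = 22.75
  Written exam 92 × 0.06 = 5.52
  Lab reports 58 × 0.2 = 11.6
  Essays 90 × 0.05 = 4.5
  Reflections 58 × 0.11 = 6.38
Sum = 76.445
76.445 is ≥ 73 and < 77 → C

C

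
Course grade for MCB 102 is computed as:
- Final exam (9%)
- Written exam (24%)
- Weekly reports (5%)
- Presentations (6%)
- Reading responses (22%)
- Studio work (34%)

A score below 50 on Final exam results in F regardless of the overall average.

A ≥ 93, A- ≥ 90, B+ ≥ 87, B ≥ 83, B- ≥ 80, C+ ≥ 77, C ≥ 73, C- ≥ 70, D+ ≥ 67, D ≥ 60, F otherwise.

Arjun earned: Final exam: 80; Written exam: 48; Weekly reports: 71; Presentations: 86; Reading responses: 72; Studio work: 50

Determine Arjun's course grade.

Final exam score 80 ≥ 50: minimum met.
Weighted total:
  Final exam 80 × 0.09 = 7.2
  Written exam 48 × 0.24 = 11.52
  Weekly reports 71 × 0.05 = 3.55
  Presentations 86 × 0.06 = 5.16
  Reading responses 72 × 0.22 = 15.84
  Studio work 50 × 0.34 = 17
Sum = 60.27
60.27 is ≥ 60 and < 67 → D

D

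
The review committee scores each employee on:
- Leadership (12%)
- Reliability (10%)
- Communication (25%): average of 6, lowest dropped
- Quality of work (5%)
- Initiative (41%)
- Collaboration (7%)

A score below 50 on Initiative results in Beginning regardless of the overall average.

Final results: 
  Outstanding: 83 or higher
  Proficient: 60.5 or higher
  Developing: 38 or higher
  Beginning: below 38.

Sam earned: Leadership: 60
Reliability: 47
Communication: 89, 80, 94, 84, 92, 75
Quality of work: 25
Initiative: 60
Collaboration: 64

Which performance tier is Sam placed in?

Communication: drop 75 → average of remaining 5 = 439/5 = 87.8
Initiative score 60 ≥ 50: minimum met.
Weighted total:
  Leadership 60 × 0.12 = 7.2
  Reliability 47 × 0.1 = 4.7
  Communication 87.8 × 0.25 = 21.95
  Quality of work 25 × 0.05 = 1.25
  Initiative 60 × 0.41 = 24.6
  Collaboration 64 × 0.07 = 4.48
Sum = 64.18
64.18 is ≥ 60.5 and < 83 → Proficient

Proficient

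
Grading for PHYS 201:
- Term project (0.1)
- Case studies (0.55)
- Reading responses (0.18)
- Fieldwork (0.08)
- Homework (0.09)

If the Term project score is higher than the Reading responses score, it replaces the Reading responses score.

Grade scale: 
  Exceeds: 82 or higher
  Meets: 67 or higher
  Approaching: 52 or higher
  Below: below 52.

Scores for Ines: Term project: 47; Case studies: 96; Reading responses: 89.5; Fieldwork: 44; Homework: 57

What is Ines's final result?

Exceeds

Term project (47) ≤ Reading responses (89.5), so Reading responses stays at 89.5.
Weighted total:
  Term project 47 × 0.1 = 4.7
  Case studies 96 × 0.55 = 52.8
  Reading responses 89.5 × 0.18 = 16.11
  Fieldwork 44 × 0.08 = 3.52
  Homework 57 × 0.09 = 5.13
Sum = 82.26
82.26 ≥ 82 → Exceeds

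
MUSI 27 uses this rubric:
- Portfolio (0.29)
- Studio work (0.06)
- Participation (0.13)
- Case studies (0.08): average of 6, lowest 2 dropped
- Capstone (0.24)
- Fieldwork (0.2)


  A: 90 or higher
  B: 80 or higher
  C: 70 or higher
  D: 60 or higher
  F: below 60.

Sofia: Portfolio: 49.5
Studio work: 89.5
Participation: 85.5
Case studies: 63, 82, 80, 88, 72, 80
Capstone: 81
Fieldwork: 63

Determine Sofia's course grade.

Case studies: drop 63, 72 → average of remaining 4 = 330/4 = 82.5
Weighted total:
  Portfolio 49.5 × 0.29 = 14.355
  Studio work 89.5 × 0.06 = 5.37
  Participation 85.5 × 0.13 = 11.115
  Case studies 82.5 × 0.08 = 6.6
  Capstone 81 × 0.24 = 19.44
  Fieldwork 63 × 0.2 = 12.6
Sum = 69.48
69.48 is ≥ 60 and < 70 → D

D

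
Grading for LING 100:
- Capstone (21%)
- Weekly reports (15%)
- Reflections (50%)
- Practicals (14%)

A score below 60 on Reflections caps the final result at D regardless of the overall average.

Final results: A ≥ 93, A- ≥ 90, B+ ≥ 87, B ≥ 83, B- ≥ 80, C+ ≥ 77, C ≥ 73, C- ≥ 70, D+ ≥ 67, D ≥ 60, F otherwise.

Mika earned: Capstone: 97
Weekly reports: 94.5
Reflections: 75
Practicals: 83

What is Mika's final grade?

Reflections score 75 ≥ 60: minimum met.
Weighted total:
  Capstone 97 × 0.21 = 20.37
  Weekly reports 94.5 × 0.15 = 14.175
  Reflections 75 × 0.5 = 37.5
  Practicals 83 × 0.14 = 11.62
Sum = 83.665
83.665 is ≥ 83 and < 87 → B

B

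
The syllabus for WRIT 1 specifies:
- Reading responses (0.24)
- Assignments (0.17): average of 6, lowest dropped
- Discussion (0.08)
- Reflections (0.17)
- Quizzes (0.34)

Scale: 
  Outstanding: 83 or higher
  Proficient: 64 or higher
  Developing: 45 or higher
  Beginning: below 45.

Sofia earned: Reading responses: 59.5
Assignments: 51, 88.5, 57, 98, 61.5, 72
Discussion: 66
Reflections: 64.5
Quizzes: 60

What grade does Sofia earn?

Developing

Assignments: drop 51 → average of remaining 5 = 377/5 = 75.4
Weighted total:
  Reading responses 59.5 × 0.24 = 14.28
  Assignments 75.4 × 0.17 = 12.818
  Discussion 66 × 0.08 = 5.28
  Reflections 64.5 × 0.17 = 10.965
  Quizzes 60 × 0.34 = 20.4
Sum = 63.743
63.743 is ≥ 45 and < 64 → Developing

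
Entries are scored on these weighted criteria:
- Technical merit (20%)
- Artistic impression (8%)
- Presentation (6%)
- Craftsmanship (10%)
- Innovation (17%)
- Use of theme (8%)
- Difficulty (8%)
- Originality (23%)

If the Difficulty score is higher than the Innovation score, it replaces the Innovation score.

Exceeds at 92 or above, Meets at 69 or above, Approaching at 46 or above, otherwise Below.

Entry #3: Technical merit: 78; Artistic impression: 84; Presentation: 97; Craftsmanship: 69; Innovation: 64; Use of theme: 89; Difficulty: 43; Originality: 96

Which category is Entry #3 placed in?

Difficulty (43) ≤ Innovation (64), so Innovation stays at 64.
Weighted total:
  Technical merit 78 × 0.2 = 15.6
  Artistic impression 84 × 0.08 = 6.72
  Presentation 97 × 0.06 = 5.82
  Craftsmanship 69 × 0.1 = 6.9
  Innovation 64 × 0.17 = 10.88
  Use of theme 89 × 0.08 = 7.12
  Difficulty 43 × 0.08 = 3.44
  Originality 96 × 0.23 = 22.08
Sum = 78.56
78.56 is ≥ 69 and < 92 → Meets

Meets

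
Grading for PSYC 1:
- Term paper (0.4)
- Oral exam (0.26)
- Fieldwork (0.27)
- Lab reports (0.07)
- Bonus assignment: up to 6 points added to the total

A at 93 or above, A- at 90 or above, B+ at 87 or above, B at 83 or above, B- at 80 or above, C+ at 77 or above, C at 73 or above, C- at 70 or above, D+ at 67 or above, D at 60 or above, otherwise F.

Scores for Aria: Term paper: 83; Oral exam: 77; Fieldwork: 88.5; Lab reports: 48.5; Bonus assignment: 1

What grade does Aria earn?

B-

Weighted total:
  Term paper 83 × 0.4 = 33.2
  Oral exam 77 × 0.26 = 20.02
  Fieldwork 88.5 × 0.27 = 23.895
  Lab reports 48.5 × 0.07 = 3.395
Sum = 80.51
Bonus assignment: 80.51 + 1 = 81.51
81.51 is ≥ 80 and < 83 → B-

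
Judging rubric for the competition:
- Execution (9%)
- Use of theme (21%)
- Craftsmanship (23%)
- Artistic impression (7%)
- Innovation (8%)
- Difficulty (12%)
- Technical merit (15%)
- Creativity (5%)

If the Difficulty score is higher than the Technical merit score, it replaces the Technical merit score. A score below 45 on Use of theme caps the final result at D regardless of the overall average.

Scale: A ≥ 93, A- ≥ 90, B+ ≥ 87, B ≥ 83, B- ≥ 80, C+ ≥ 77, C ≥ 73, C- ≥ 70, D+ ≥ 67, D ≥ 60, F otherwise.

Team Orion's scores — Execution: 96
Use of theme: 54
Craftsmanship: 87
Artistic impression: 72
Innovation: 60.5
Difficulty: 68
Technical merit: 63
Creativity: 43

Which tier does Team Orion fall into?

C-

Difficulty (68) > Technical merit (63), so Technical merit counts as 68.
Use of theme score 54 ≥ 45: minimum met.
Weighted total:
  Execution 96 × 0.09 = 8.64
  Use of theme 54 × 0.21 = 11.34
  Craftsmanship 87 × 0.23 = 20.01
  Artistic impression 72 × 0.07 = 5.04
  Innovation 60.5 × 0.08 = 4.84
  Difficulty 68 × 0.12 = 8.16
  Technical merit 68 × 0.15 = 10.2
  Creativity 43 × 0.05 = 2.15
Sum = 70.38
70.38 is ≥ 70 and < 73 → C-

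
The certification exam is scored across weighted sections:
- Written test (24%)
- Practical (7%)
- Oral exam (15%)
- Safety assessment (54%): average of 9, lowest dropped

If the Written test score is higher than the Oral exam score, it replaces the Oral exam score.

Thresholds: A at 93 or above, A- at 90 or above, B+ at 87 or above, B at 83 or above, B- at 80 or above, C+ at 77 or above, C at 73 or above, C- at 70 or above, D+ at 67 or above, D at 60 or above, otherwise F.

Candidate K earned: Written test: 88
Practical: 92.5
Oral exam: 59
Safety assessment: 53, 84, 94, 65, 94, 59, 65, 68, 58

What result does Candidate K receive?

B-

Safety assessment: drop 53 → average of remaining 8 = 587/8 = 73.375
Written test (88) > Oral exam (59), so Oral exam counts as 88.
Weighted total:
  Written test 88 × 0.24 = 21.12
  Practical 92.5 × 0.07 = 6.475
  Oral exam 88 × 0.15 = 13.2
  Safety assessment 73.375 × 0.54 = 39.6225
Sum = 80.4175
80.4175 is ≥ 80 and < 83 → B-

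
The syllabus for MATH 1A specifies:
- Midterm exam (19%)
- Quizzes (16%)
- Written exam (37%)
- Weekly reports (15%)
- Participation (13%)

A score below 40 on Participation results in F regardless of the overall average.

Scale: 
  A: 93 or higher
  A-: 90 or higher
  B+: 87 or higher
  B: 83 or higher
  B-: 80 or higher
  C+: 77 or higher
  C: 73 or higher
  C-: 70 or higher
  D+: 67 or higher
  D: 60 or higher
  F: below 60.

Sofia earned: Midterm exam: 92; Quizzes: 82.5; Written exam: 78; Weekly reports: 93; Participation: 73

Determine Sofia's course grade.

Participation score 73 ≥ 40: minimum met.
Weighted total:
  Midterm exam 92 × 0.19 = 17.48
  Quizzes 82.5 × 0.16 = 13.2
  Written exam 78 × 0.37 = 28.86
  Weekly reports 93 × 0.15 = 13.95
  Participation 73 × 0.13 = 9.49
Sum = 82.98
82.98 is ≥ 80 and < 83 → B-

B-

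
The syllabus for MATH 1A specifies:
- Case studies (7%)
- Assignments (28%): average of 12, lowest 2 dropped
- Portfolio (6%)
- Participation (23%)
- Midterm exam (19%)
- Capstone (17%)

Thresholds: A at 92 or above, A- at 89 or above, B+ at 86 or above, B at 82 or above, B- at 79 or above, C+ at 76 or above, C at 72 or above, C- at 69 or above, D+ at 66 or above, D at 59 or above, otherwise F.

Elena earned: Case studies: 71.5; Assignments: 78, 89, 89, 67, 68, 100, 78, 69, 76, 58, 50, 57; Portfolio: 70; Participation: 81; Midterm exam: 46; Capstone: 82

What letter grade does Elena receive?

C

Assignments: drop 50, 57 → average of remaining 10 = 772/10 = 77.2
Weighted total:
  Case studies 71.5 × 0.07 = 5.005
  Assignments 77.2 × 0.28 = 21.616
  Portfolio 70 × 0.06 = 4.2
  Participation 81 × 0.23 = 18.63
  Midterm exam 46 × 0.19 = 8.74
  Capstone 82 × 0.17 = 13.94
Sum = 72.131
72.131 is ≥ 72 and < 76 → C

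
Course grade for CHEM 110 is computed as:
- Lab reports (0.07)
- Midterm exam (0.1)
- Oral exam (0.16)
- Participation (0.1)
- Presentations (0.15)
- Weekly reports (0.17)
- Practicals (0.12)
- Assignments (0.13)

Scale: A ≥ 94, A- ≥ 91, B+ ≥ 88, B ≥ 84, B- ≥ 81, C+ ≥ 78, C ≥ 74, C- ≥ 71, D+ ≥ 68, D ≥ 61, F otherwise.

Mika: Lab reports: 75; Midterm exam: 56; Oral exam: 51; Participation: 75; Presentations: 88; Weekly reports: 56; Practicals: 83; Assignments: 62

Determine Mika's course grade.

Weighted total:
  Lab reports 75 × 0.07 = 5.25
  Midterm exam 56 × 0.1 = 5.6
  Oral exam 51 × 0.16 = 8.16
  Participation 75 × 0.1 = 7.5
  Presentations 88 × 0.15 = 13.2
  Weekly reports 56 × 0.17 = 9.52
  Practicals 83 × 0.12 = 9.96
  Assignments 62 × 0.13 = 8.06
Sum = 67.25
67.25 is ≥ 61 and < 68 → D

D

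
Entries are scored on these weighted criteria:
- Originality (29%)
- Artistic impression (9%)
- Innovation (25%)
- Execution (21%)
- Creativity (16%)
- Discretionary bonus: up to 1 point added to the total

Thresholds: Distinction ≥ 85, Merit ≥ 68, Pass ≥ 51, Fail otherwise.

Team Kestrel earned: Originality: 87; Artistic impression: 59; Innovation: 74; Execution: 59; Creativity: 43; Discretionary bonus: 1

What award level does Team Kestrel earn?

Weighted total:
  Originality 87 × 0.29 = 25.23
  Artistic impression 59 × 0.09 = 5.31
  Innovation 74 × 0.25 = 18.5
  Execution 59 × 0.21 = 12.39
  Creativity 43 × 0.16 = 6.88
Sum = 68.31
Discretionary bonus: 68.31 + 1 = 69.31
69.31 is ≥ 68 and < 85 → Merit

Merit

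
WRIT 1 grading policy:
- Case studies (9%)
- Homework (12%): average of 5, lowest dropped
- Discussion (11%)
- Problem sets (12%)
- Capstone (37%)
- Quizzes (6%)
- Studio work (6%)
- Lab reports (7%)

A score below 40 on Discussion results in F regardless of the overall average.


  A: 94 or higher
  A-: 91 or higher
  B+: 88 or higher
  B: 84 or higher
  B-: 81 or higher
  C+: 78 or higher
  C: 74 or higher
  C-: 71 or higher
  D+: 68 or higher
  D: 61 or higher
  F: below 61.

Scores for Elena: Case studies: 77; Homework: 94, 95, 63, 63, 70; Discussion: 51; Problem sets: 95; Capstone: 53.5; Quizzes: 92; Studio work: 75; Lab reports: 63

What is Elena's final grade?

Homework: drop 63 → average of remaining 4 = 322/4 = 80.5
Discussion score 51 ≥ 40: minimum met.
Weighted total:
  Case studies 77 × 0.09 = 6.93
  Homework 80.5 × 0.12 = 9.66
  Discussion 51 × 0.11 = 5.61
  Problem sets 95 × 0.12 = 11.4
  Capstone 53.5 × 0.37 = 19.795
  Quizzes 92 × 0.06 = 5.52
  Studio work 75 × 0.06 = 4.5
  Lab reports 63 × 0.07 = 4.41
Sum = 67.825
67.825 is ≥ 61 and < 68 → D

D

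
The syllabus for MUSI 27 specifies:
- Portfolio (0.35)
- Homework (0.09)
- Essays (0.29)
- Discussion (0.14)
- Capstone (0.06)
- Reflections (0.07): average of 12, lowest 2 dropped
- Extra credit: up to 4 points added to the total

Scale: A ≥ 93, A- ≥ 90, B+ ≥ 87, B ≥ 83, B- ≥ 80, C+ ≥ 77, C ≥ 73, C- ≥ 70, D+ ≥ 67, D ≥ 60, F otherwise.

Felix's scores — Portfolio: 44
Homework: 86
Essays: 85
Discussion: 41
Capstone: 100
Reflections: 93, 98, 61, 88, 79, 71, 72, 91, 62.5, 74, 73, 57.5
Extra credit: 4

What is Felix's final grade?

D+

Reflections: drop 57.5, 61 → average of remaining 10 = 801.5/10 = 80.15
Weighted total:
  Portfolio 44 × 0.35 = 15.4
  Homework 86 × 0.09 = 7.74
  Essays 85 × 0.29 = 24.65
  Discussion 41 × 0.14 = 5.74
  Capstone 100 × 0.06 = 6
  Reflections 80.15 × 0.07 = 5.6105
Sum = 65.1405
Extra credit: 65.1405 + 4 = 69.1405
69.1405 is ≥ 67 and < 70 → D+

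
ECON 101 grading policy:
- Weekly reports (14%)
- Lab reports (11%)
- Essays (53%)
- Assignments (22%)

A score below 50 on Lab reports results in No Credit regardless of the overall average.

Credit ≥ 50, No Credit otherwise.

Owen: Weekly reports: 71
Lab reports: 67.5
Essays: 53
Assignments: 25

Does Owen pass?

Lab reports score 67.5 ≥ 50: minimum met.
Weighted total:
  Weekly reports 71 × 0.14 = 9.94
  Lab reports 67.5 × 0.11 = 7.425
  Essays 53 × 0.53 = 28.09
  Assignments 25 × 0.22 = 5.5
Sum = 50.955
50.955 ≥ 50 → Credit

Credit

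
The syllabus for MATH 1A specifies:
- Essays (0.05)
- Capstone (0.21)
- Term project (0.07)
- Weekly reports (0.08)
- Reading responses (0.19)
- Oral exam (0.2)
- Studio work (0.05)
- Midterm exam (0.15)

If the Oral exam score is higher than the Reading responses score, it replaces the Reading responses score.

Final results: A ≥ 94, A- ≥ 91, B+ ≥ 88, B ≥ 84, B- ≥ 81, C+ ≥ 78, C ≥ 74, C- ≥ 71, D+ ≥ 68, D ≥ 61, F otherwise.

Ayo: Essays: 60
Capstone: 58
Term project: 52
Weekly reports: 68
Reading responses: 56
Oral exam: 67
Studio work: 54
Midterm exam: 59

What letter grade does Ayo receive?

Oral exam (67) > Reading responses (56), so Reading responses counts as 67.
Weighted total:
  Essays 60 × 0.05 = 3
  Capstone 58 × 0.21 = 12.18
  Term project 52 × 0.07 = 3.64
  Weekly reports 68 × 0.08 = 5.44
  Reading responses 67 × 0.19 = 12.73
  Oral exam 67 × 0.2 = 13.4
  Studio work 54 × 0.05 = 2.7
  Midterm exam 59 × 0.15 = 8.85
Sum = 61.94
61.94 is ≥ 61 and < 68 → D

D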